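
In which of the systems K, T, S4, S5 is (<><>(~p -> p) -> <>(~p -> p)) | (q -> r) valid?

S4, S5

S4-tableau for the negation ~((<><>(~p -> p) -> <>(~p -> p)) | (q -> r)):
1. ~((<><>(~p -> p) -> <>(~p -> p)) | (q -> r)), w0
2. ~(<><>(~p -> p) -> <>(~p -> p)), w0
3. ~(q -> r), w0
4. <><>(~p -> p), w0
5. ~<>(~p -> p), w0
6. q, w0
7. ~r, w0
8. ~(~p -> p), w0
9. ~p, w0
10. <>(~p -> p), w1
11. ~(~p -> p), w1
12. ~p, w1
13. ~p -> p, w2
14. ~(~p -> p), w2
15. ~p, w2
16. p, w2
Accessibility: w0Rw0, w0Rw1, w0Rw2, w1Rw1, w1Rw2, w2Rw2
Branch closes: p and ~p both at w2.
Every branch closes (one shown): valid in S4, hence also in S5 (every theorem of S4 is a theorem of S5).
T-tableau for the negation ~((<><>(~p -> p) -> <>(~p -> p)) | (q -> r)):
1. ~((<><>(~p -> p) -> <>(~p -> p)) | (q -> r)), w0
2. ~(<><>(~p -> p) -> <>(~p -> p)), w0
3. ~(q -> r), w0
4. <><>(~p -> p), w0
5. ~<>(~p -> p), w0
6. q, w0
7. ~r, w0
8. ~(~p -> p), w0
9. ~p, w0
10. <>(~p -> p), w1
11. ~(~p -> p), w1
12. ~p, w1
13. ~p -> p, w2
14. p, w2
Accessibility: w0Rw0, w0Rw1, w1Rw1, w1Rw2, w2Rw2
Complete open branch: countermodel on a T-frame, so not valid in T, nor in K (the same frame is also a K-frame).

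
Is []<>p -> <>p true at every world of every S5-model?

Valid

Tableau for the negation ~([]<>p -> <>p):
1. ~([]<>p -> <>p), 0
2. []<>p, 0
3. ~<>p, 0
4. <>p, 0
5. ~p, 0
6. p, 1
7. <>p, 1
8. ~p, 1
Accessibility: 0R0, 0R1, 1R0, 1R1
Branch closes: p and ~p both at 1.
All branches of the negation close; one closing branch shown above.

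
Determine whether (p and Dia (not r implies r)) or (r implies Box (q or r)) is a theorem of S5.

Tableau for the negation not ((p and Dia (not r implies r)) or (r implies Box (q or r))):
1. not ((p and Dia (not r implies r)) or (r implies Box (q or r))), w0
2. not (p and Dia (not r implies r)), w0
3. not (r implies Box (q or r)), w0
4. r, w0
5. not Box (q or r), w0
6. not p, w0
7. not (q or r), w1
8. not q, w1
9. not r, w1
Accessibility: w0Rw0, w0Rw1, w1Rw0, w1Rw1
The negation has an open branch (countermodel exists).

Invalid (countermodel exists)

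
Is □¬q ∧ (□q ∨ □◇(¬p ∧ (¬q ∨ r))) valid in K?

Invalid (countermodel exists)

Tableau for the negation ¬(□¬q ∧ (□q ∨ □◇(¬p ∧ (¬q ∨ r)))):
1. ¬(□¬q ∧ (□q ∨ □◇(¬p ∧ (¬q ∨ r)))), u
2. ¬(□q ∨ □◇(¬p ∧ (¬q ∨ r))), u
3. ¬□q, u
4. ¬□◇(¬p ∧ (¬q ∨ r)), u
5. ¬q, v
6. ¬◇(¬p ∧ (¬q ∨ r)), w
Accessibility: uRv, uRw
The negation has an open branch (countermodel exists).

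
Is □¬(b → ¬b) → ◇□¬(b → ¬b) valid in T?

Yes, valid

Tableau for the negation ¬(□¬(b → ¬b) → ◇□¬(b → ¬b)):
1. ¬(□¬(b → ¬b) → ◇□¬(b → ¬b)), u
2. □¬(b → ¬b), u   [¬→-rule on 1]
3. ¬◇□¬(b → ¬b), u   [¬→-rule on 1]
4. ¬(b → ¬b), u   [□-rule on 2 via uRu]
5. b, u   [¬→-rule on 4]
6. ¬□¬(b → ¬b), u   [¬◇-rule on 3 via uRu]
7. b → ¬b, v   [¬□-rule on 6: fresh world v, uRv]
8. ¬(b → ¬b), v   [□-rule on 2 via uRv]
9. b, v   [¬→-rule on 8]
10. ¬□¬(b → ¬b), v   [¬◇-rule on 3 via uRv]
11. ¬b, v   [→-rule on 7 (branches; this branch)]
Accessibility: uRu, uRv, vRv
Branch closes: b and ¬b both at v.
Every branch of the negation's tableau closes; the branch above is one of them.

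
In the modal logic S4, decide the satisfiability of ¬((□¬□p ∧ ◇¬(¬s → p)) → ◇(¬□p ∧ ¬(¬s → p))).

Unsatisfiable (every branch closes)

1. ¬((□¬□p ∧ ◇¬(¬s → p)) → ◇(¬□p ∧ ¬(¬s → p))), u
2. □¬□p ∧ ◇¬(¬s → p), u
3. ¬◇(¬□p ∧ ¬(¬s → p)), u
4. □¬□p, u
5. ◇¬(¬s → p), u
6. ¬(¬□p ∧ ¬(¬s → p)), u
7. ¬□p, u
8. ¬s → p, u
9. p, u
10. ¬(¬s → p), v
11. ¬s, v
12. ¬p, v
13. ¬(¬□p ∧ ¬(¬s → p)), v
14. ¬□p, v
15. ¬s → p, v
16. p, v
Accessibility: uRu, uRv, vRv
Branch closes: p and ¬p both at v.
Every branch closes; the branch above is one of them.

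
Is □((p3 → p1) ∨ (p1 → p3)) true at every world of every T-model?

Yes, valid

Tableau for the negation ¬□((p3 → p1) ∨ (p1 → p3)):
1. ¬□((p3 → p1) ∨ (p1 → p3)), w0
2. ¬((p3 → p1) ∨ (p1 → p3)), w1
3. ¬(p3 → p1), w1
4. ¬(p1 → p3), w1
5. p3, w1
6. ¬p1, w1
7. p1, w1
8. ¬p3, w1
Accessibility: w0Rw0, w0Rw1, w1Rw1
Branch closes: p1 and ¬p1 both at w1.
Every branch of the negation's tableau closes; the branch above is one of them.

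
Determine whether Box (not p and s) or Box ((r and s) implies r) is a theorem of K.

Yes, valid

Tableau for the negation not (Box (not p and s) or Box ((r and s) implies r)):
1. not (Box (not p and s) or Box ((r and s) implies r)), w0
2. not Box (not p and s), w0
3. not Box ((r and s) implies r), w0
4. not (not p and s), w1
5. not s, w1
6. not ((r and s) implies r), w2
7. r and s, w2
8. not r, w2
9. r, w2
10. s, w2
Accessibility: w0Rw1, w0Rw2
Branch closes: r and not r both at w2.
All branches of the negation close; one closing branch shown above.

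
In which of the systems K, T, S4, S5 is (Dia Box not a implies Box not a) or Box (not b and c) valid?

S4-tableau for the negation not ((Dia Box not a implies Box not a) or Box (not b and c)):
1. not ((Dia Box not a implies Box not a) or Box (not b and c)), 0
2. not (Dia Box not a implies Box not a), 0   [neg-or-rule on 1]
3. not Box (not b and c), 0   [neg-or-rule on 1]
4. Dia Box not a, 0   [neg-implies-rule on 2]
5. not Box not a, 0   [neg-implies-rule on 2]
6. not (not b and c), 1   [neg-Box-rule on 3: fresh world 1, 0R1]
7. not c, 1   [neg-and-rule on 6 (branches; this branch)]
8. Box not a, 2   [Dia-rule on 4: fresh world 2, 0R2]
9. not a, 2   [Box-rule on 8 via 2R2]
10. a, 3   [neg-Box-rule on 5: fresh world 3, 0R3]
Accessibility: 0R0, 0R1, 0R2, 0R3, 1R1, 2R2, 3R3
Complete open branch: countermodel on an S4-frame, so not valid in S4, nor in K, T (the same frame is also a K-frame and a T-frame).
S5-tableau for the negation not ((Dia Box not a implies Box not a) or Box (not b and c)):
1. not ((Dia Box not a implies Box not a) or Box (not b and c)), 0
2. not (Dia Box not a implies Box not a), 0   [neg-or-rule on 1]
3. not Box (not b and c), 0   [neg-or-rule on 1]
4. Dia Box not a, 0   [neg-implies-rule on 2]
5. not Box not a, 0   [neg-implies-rule on 2]
6. not (not b and c), 1   [neg-Box-rule on 3: fresh world 1, 0R1]
7. not c, 1   [neg-and-rule on 6 (branches; this branch)]
8. Box not a, 2   [Dia-rule on 4: fresh world 2, 0R2]
9. not a, 0   [Box-rule on 8 via 2R0]
10. not a, 1   [Box-rule on 8 via 2R1]
11. not a, 2   [Box-rule on 8 via 2R2]
12. a, 3   [neg-Box-rule on 5: fresh world 3, 0R3]
13. not a, 3   [Box-rule on 8 via 2R3]
Accessibility: 0R0, 0R1, 0R2, 0R3, 1R0, 1R1, 1R2, 1R3, 2R0, 2R1, 2R2, 2R3, 3R0, 3R1, 3R2, 3R3
Branch closes: a and not a both at 3.
Every branch closes (one shown): valid in S5.

S5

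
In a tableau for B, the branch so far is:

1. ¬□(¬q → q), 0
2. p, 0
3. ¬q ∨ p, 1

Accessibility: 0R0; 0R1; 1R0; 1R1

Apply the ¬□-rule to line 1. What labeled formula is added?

a fresh world 2 with 0R2, and ¬(¬q → q) at 2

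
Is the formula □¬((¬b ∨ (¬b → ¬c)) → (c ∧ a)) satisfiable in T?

1. □¬((¬b ∨ (¬b → ¬c)) → (c ∧ a)), 0
2. ¬((¬b ∨ (¬b → ¬c)) → (c ∧ a)), 0
3. ¬b ∨ (¬b → ¬c), 0
4. ¬(c ∧ a), 0
5. ¬b → ¬c, 0
6. ¬a, 0
7. ¬c, 0
Accessibility: 0R0

Satisfiable (open branch found)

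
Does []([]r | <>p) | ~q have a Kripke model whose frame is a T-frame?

Satisfiable

1. []([]r | <>p) | ~q, w0
2. ~q, w0
Accessibility: w0Rw0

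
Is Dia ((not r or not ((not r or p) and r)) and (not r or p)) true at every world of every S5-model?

Tableau for the negation not Dia ((not r or not ((not r or p) and r)) and (not r or p)):
1. not Dia ((not r or not ((not r or p) and r)) and (not r or p)), u
2. not ((not r or not ((not r or p) and r)) and (not r or p)), u
3. not (not r or p), u
4. r, u
5. not p, u
Accessibility: uRu
The negation has an open branch (countermodel exists).

Invalid (countermodel exists)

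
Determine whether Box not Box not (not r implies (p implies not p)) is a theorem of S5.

Tableau for the negation not Box not Box not (not r implies (p implies not p)):
1. not Box not Box not (not r implies (p implies not p)), u
2. Box not (not r implies (p implies not p)), v
3. not (not r implies (p implies not p)), u
4. not r, u
5. not (p implies not p), u
6. p, u
7. not (not r implies (p implies not p)), v
8. not r, v
9. not (p implies not p), v
10. p, v
Accessibility: uRu, uRv, vRu, vRv
The negation has an open branch (countermodel exists).

Not valid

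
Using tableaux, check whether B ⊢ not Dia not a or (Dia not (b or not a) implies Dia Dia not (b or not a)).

Yes, valid

Tableau for the negation not (not Dia not a or (Dia not (b or not a) implies Dia Dia not (b or not a))):
1. not (not Dia not a or (Dia not (b or not a) implies Dia Dia not (b or not a))), 0
2. Dia not a, 0
3. not (Dia not (b or not a) implies Dia Dia not (b or not a)), 0
4. Dia not (b or not a), 0
5. not Dia Dia not (b or not a), 0
6. not Dia not (b or not a), 0
7. b or not a, 0
8. not a, 0
9. not a, 1
10. not Dia not (b or not a), 1
11. b or not a, 1
12. not (b or not a), 2
13. not b, 2
14. a, 2
15. not Dia not (b or not a), 2
16. b or not a, 2
17. not a, 2
Accessibility: 0R0, 0R1, 0R2, 1R0, 1R1, 2R0, 2R2
Branch closes: a and not a both at 2.
All branches of the negation close; one closing branch shown above.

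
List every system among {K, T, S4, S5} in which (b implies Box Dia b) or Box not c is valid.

S5

S5-tableau for the negation not ((b implies Box Dia b) or Box not c):
1. not ((b implies Box Dia b) or Box not c), 0
2. not (b implies Box Dia b), 0   [neg-or-rule on 1]
3. not Box not c, 0   [neg-or-rule on 1]
4. b, 0   [neg-implies-rule on 2]
5. not Box Dia b, 0   [neg-implies-rule on 2]
6. c, 1   [neg-Box-rule on 3: fresh world 1, 0R1]
7. not Dia b, 2   [neg-Box-rule on 5: fresh world 2, 0R2]
8. not b, 0   [neg-Dia-rule on 7 via 2R0]
Accessibility: 0R0, 0R1, 0R2, 1R0, 1R1, 1R2, 2R0, 2R1, 2R2
Branch closes: b and not b both at 0.
Every branch closes (one shown): valid in S5.
S4-tableau for the negation not ((b implies Box Dia b) or Box not c):
1. not ((b implies Box Dia b) or Box not c), 0
2. not (b implies Box Dia b), 0   [neg-or-rule on 1]
3. not Box not c, 0   [neg-or-rule on 1]
4. b, 0   [neg-implies-rule on 2]
5. not Box Dia b, 0   [neg-implies-rule on 2]
6. c, 1   [neg-Box-rule on 3: fresh world 1, 0R1]
7. not Dia b, 2   [neg-Box-rule on 5: fresh world 2, 0R2]
8. not b, 2   [neg-Dia-rule on 7 via 2R2]
Accessibility: 0R0, 0R1, 0R2, 1R1, 2R2
Complete open branch: countermodel on an S4-frame, so not valid in S4, nor in K, T (the same frame is also a K-frame and a T-frame).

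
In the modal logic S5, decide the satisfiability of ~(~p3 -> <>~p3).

1. ~(~p3 -> <>~p3), w0
2. ~p3, w0
3. ~<>~p3, w0
4. p3, w0
Accessibility: w0Rw0
Branch closes: p3 and ~p3 both at w0.
Every branch closes; the branch above is one of them.

No, unsatisfiable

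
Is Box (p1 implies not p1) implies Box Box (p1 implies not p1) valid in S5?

Tableau for the negation not (Box (p1 implies not p1) implies Box Box (p1 implies not p1)):
1. not (Box (p1 implies not p1) implies Box Box (p1 implies not p1)), 0
2. Box (p1 implies not p1), 0
3. not Box Box (p1 implies not p1), 0
4. p1 implies not p1, 0
5. not p1, 0
6. not Box (p1 implies not p1), 1
7. p1 implies not p1, 1
8. not p1, 1
9. not (p1 implies not p1), 2
10. p1, 2
11. p1 implies not p1, 2
12. not p1, 2
Accessibility: 0R0, 0R1, 0R2, 1R0, 1R1, 1R2, 2R0, 2R1, 2R2
Branch closes: p1 and not p1 both at 2.
All branches of the negation close; one closing branch shown above.

Valid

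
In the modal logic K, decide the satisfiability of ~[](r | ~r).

Unsatisfiable

1. ~[](r | ~r), w0
2. ~(r | ~r), w1
3. ~r, w1
4. r, w1
Accessibility: w0Rw1
Branch closes: r and ~r both at w1.
(One branch shown.) All branches close.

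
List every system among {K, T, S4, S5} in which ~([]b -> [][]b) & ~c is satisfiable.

K, T

S4-tableau for the formula:
1. ~([]b -> [][]b) & ~c, 0
2. ~([]b -> [][]b), 0   [&-rule on 1]
3. ~c, 0   [&-rule on 1]
4. []b, 0   [~->-rule on 2]
5. ~[][]b, 0   [~->-rule on 2]
6. b, 0   [[]-rule on 4 via 0R0]
7. ~[]b, 1   [~[]-rule on 5: fresh world 1, 0R1]
8. b, 1   [[]-rule on 4 via 0R1]
9. ~b, 2   [~[]-rule on 7: fresh world 2, 1R2]
10. b, 2   [[]-rule on 4 via 0R2]
Accessibility: 0R0, 0R1, 0R2, 1R1, 1R2, 2R2
Branch closes: b and ~b both at 2.
Every branch closes (one shown): unsatisfiable in S4, hence also in S5 (every S5-frame is an S4-frame).
T-tableau for the formula:
1. ~([]b -> [][]b) & ~c, 0
2. ~([]b -> [][]b), 0   [&-rule on 1]
3. ~c, 0   [&-rule on 1]
4. []b, 0   [~->-rule on 2]
5. ~[][]b, 0   [~->-rule on 2]
6. b, 0   [[]-rule on 4 via 0R0]
7. ~[]b, 1   [~[]-rule on 5: fresh world 1, 0R1]
8. b, 1   [[]-rule on 4 via 0R1]
9. ~b, 2   [~[]-rule on 7: fresh world 2, 1R2]
Accessibility: 0R0, 0R1, 1R1, 1R2, 2R2
Complete open branch: satisfiable in T, hence also in K (this T-model is also a K-model).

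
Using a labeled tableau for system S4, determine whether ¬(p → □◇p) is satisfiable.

Satisfiable (open branch found)

1. ¬(p → □◇p), w0
2. p, w0
3. ¬□◇p, w0
4. ¬◇p, w1
5. ¬p, w1
Accessibility: w0Rw0, w0Rw1, w1Rw1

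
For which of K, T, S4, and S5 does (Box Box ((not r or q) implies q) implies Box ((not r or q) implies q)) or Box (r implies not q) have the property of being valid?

T, S4, S5

T-tableau for the negation not ((Box Box ((not r or q) implies q) implies Box ((not r or q) implies q)) or Box (r implies not q)):
1. not ((Box Box ((not r or q) implies q) implies Box ((not r or q) implies q)) or Box (r implies not q)), u
2. not (Box Box ((not r or q) implies q) implies Box ((not r or q) implies q)), u   [neg-or-rule on 1]
3. not Box (r implies not q), u   [neg-or-rule on 1]
4. Box Box ((not r or q) implies q), u   [neg-implies-rule on 2]
5. not Box ((not r or q) implies q), u   [neg-implies-rule on 2]
6. Box ((not r or q) implies q), u   [Box-rule on 4 via uRu]
7. (not r or q) implies q, u   [Box-rule on 6 via uRu]
8. not (not r or q), u   [implies-rule on 7 (branches; this branch)]
9. r, u   [neg-or-rule on 8]
10. not q, u   [neg-or-rule on 8]
11. not (r implies not q), v   [neg-Box-rule on 3: fresh world v, uRv]
12. r, v   [neg-implies-rule on 11]
13. q, v   [neg-implies-rule on 11]
14. Box ((not r or q) implies q), v   [Box-rule on 4 via uRv]
15. (not r or q) implies q, v   [Box-rule on 6 via uRv]
16. not ((not r or q) implies q), w   [neg-Box-rule on 5: fresh world w, uRw]
17. not r or q, w   [neg-implies-rule on 16]
18. not q, w   [neg-implies-rule on 16]
19. Box ((not r or q) implies q), w   [Box-rule on 4 via uRw]
20. (not r or q) implies q, w   [Box-rule on 6 via uRw]
21. not r, w   [or-rule on 17 (branches; this branch)]
22. not (not r or q), w   [implies-rule on 20 (branches; this branch)]
23. r, w   [neg-or-rule on 22]
Accessibility: uRu, uRv, uRw, vRv, wRw
Branch closes: r and not r both at w.
Every branch closes (one shown): valid in T, hence also in S4, S5 (every theorem of T is a theorem of S4 and S5).
K-tableau for the negation not ((Box Box ((not r or q) implies q) implies Box ((not r or q) implies q)) or Box (r implies not q)):
1. not ((Box Box ((not r or q) implies q) implies Box ((not r or q) implies q)) or Box (r implies not q)), u
2. not (Box Box ((not r or q) implies q) implies Box ((not r or q) implies q)), u   [neg-or-rule on 1]
3. not Box (r implies not q), u   [neg-or-rule on 1]
4. Box Box ((not r or q) implies q), u   [neg-implies-rule on 2]
5. not Box ((not r or q) implies q), u   [neg-implies-rule on 2]
6. not (r implies not q), v   [neg-Box-rule on 3: fresh world v, uRv]
7. r, v   [neg-implies-rule on 6]
8. q, v   [neg-implies-rule on 6]
9. Box ((not r or q) implies q), v   [Box-rule on 4 via uRv]
10. not ((not r or q) implies q), w   [neg-Box-rule on 5: fresh world w, uRw]
11. not r or q, w   [neg-implies-rule on 10]
12. not q, w   [neg-implies-rule on 10]
13. Box ((not r or q) implies q), w   [Box-rule on 4 via uRw]
14. not r, w   [or-rule on 11 (branches; this branch)]
Accessibility: uRv, uRw
Complete open branch: countermodel on a K-frame, so not valid in K.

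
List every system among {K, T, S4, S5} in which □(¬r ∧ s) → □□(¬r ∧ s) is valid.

S4-tableau for the negation ¬(□(¬r ∧ s) → □□(¬r ∧ s)):
1. ¬(□(¬r ∧ s) → □□(¬r ∧ s)), 0
2. □(¬r ∧ s), 0   [¬→-rule on 1]
3. ¬□□(¬r ∧ s), 0   [¬→-rule on 1]
4. ¬r ∧ s, 0   [□-rule on 2 via 0R0]
5. ¬r, 0   [∧-rule on 4]
6. s, 0   [∧-rule on 4]
7. ¬□(¬r ∧ s), 1   [¬□-rule on 3: fresh world 1, 0R1]
8. ¬r ∧ s, 1   [□-rule on 2 via 0R1]
9. ¬r, 1   [∧-rule on 8]
10. s, 1   [∧-rule on 8]
11. ¬(¬r ∧ s), 2   [¬□-rule on 7: fresh world 2, 1R2]
12. ¬r ∧ s, 2   [□-rule on 2 via 0R2]
13. ¬r, 2   [∧-rule on 12]
14. s, 2   [∧-rule on 12]
15. ¬s, 2   [¬∧-rule on 11 (branches; this branch)]
Accessibility: 0R0, 0R1, 0R2, 1R1, 1R2, 2R2
Branch closes: s and ¬s both at 2.
Every branch closes (one shown): valid in S4, hence also in S5 (every theorem of S4 is a theorem of S5).
T-tableau for the negation ¬(□(¬r ∧ s) → □□(¬r ∧ s)):
1. ¬(□(¬r ∧ s) → □□(¬r ∧ s)), 0
2. □(¬r ∧ s), 0   [¬→-rule on 1]
3. ¬□□(¬r ∧ s), 0   [¬→-rule on 1]
4. ¬r ∧ s, 0   [□-rule on 2 via 0R0]
5. ¬r, 0   [∧-rule on 4]
6. s, 0   [∧-rule on 4]
7. ¬□(¬r ∧ s), 1   [¬□-rule on 3: fresh world 1, 0R1]
8. ¬r ∧ s, 1   [□-rule on 2 via 0R1]
9. ¬r, 1   [∧-rule on 8]
10. s, 1   [∧-rule on 8]
11. ¬(¬r ∧ s), 2   [¬□-rule on 7: fresh world 2, 1R2]
12. ¬s, 2   [¬∧-rule on 11 (branches; this branch)]
Accessibility: 0R0, 0R1, 1R1, 1R2, 2R2
Complete open branch: countermodel on a T-frame, so not valid in T, nor in K (the same frame is also a K-frame).

S4, S5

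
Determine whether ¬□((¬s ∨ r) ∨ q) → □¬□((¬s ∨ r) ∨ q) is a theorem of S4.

No, not valid

Tableau for the negation ¬(¬□((¬s ∨ r) ∨ q) → □¬□((¬s ∨ r) ∨ q)):
1. ¬(¬□((¬s ∨ r) ∨ q) → □¬□((¬s ∨ r) ∨ q)), 0
2. ¬□((¬s ∨ r) ∨ q), 0   [¬→-rule on 1]
3. ¬□¬□((¬s ∨ r) ∨ q), 0   [¬→-rule on 1]
4. ¬((¬s ∨ r) ∨ q), 1   [¬□-rule on 2: fresh world 1, 0R1]
5. ¬(¬s ∨ r), 1   [¬∨-rule on 4]
6. ¬q, 1   [¬∨-rule on 4]
7. s, 1   [¬∨-rule on 5]
8. ¬r, 1   [¬∨-rule on 5]
9. □((¬s ∨ r) ∨ q), 2   [¬□-rule on 3: fresh world 2, 0R2]
10. (¬s ∨ r) ∨ q, 2   [□-rule on 9 via 2R2]
11. q, 2   [∨-rule on 10 (branches; this branch)]
Accessibility: 0R0, 0R1, 0R2, 1R1, 2R2
The negation has an open branch (countermodel exists).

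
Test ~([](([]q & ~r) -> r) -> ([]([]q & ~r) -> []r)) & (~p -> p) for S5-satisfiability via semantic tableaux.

Unsatisfiable (every branch closes)

1. ~([](([]q & ~r) -> r) -> ([]([]q & ~r) -> []r)) & (~p -> p), u
2. ~([](([]q & ~r) -> r) -> ([]([]q & ~r) -> []r)), u
3. ~p -> p, u
4. [](([]q & ~r) -> r), u
5. ~([]([]q & ~r) -> []r), u
6. []([]q & ~r), u
7. ~[]r, u
8. ([]q & ~r) -> r, u
9. []q & ~r, u
10. []q, u
11. ~r, u
12. q, u
13. p, u
14. ~([]q & ~r), u
15. ~[]q, u
16. ~r, v
17. ([]q & ~r) -> r, v
18. []q & ~r, v
19. []q, v
20. q, v
21. ~([]q & ~r), v
22. ~[]q, v
23. ~q, w
24. ([]q & ~r) -> r, w
25. []q & ~r, w
26. []q, w
27. ~r, w
28. q, w
Accessibility: uRu, uRv, uRw, vRu, vRv, vRw, wRu, wRv, wRw
Branch closes: q and ~q both at w.
Every branch closes; the branch above is one of them.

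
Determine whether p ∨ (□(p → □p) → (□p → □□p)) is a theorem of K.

Tableau for the negation ¬(p ∨ (□(p → □p) → (□p → □□p))):
1. ¬(p ∨ (□(p → □p) → (□p → □□p))), 0
2. ¬p, 0
3. ¬(□(p → □p) → (□p → □□p)), 0
4. □(p → □p), 0
5. ¬(□p → □□p), 0
6. □p, 0
7. ¬□□p, 0
8. ¬□p, 1
9. p → □p, 1
10. p, 1
11. □p, 1
12. ¬p, 2
13. p, 2
Accessibility: 0R1, 1R2
Branch closes: p and ¬p both at 2.
Every branch of the negation's tableau closes; the branch above is one of them.

Valid in K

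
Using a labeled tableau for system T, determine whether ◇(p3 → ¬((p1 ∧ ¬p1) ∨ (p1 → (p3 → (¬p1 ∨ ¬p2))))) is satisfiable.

Yes, satisfiable

1. ◇(p3 → ¬((p1 ∧ ¬p1) ∨ (p1 → (p3 → (¬p1 ∨ ¬p2))))), w0
2. p3 → ¬((p1 ∧ ¬p1) ∨ (p1 → (p3 → (¬p1 ∨ ¬p2)))), w1
3. ¬((p1 ∧ ¬p1) ∨ (p1 → (p3 → (¬p1 ∨ ¬p2)))), w1
4. ¬(p1 ∧ ¬p1), w1
5. ¬(p1 → (p3 → (¬p1 ∨ ¬p2))), w1
6. p1, w1
7. ¬(p3 → (¬p1 ∨ ¬p2)), w1
8. p3, w1
9. ¬(¬p1 ∨ ¬p2), w1
10. p2, w1
Accessibility: w0Rw0, w0Rw1, w1Rw1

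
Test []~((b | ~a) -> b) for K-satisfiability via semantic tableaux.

1. []~((b | ~a) -> b), 0

Yes, satisfiable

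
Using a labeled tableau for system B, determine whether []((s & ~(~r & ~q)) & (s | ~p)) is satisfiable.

1. []((s & ~(~r & ~q)) & (s | ~p)), 0
2. (s & ~(~r & ~q)) & (s | ~p), 0
3. s & ~(~r & ~q), 0
4. s | ~p, 0
5. s, 0
6. ~(~r & ~q), 0
7. ~p, 0
8. q, 0
Accessibility: 0R0

Satisfiable (open branch found)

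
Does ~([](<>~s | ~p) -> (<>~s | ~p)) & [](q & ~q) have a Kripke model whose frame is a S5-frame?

Unsatisfiable (every branch closes)

1. ~([](<>~s | ~p) -> (<>~s | ~p)) & [](q & ~q), u
2. ~([](<>~s | ~p) -> (<>~s | ~p)), u
3. [](q & ~q), u
4. [](<>~s | ~p), u
5. ~(<>~s | ~p), u
6. ~<>~s, u
7. p, u
8. q & ~q, u
9. q, u
10. ~q, u
Accessibility: uRu
Branch closes: q and ~q both at u.
All branches of the tableau close; one closing branch shown above.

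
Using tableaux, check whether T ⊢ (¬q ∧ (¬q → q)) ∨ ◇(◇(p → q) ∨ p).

Tableau for the negation ¬((¬q ∧ (¬q → q)) ∨ ◇(◇(p → q) ∨ p)):
1. ¬((¬q ∧ (¬q → q)) ∨ ◇(◇(p → q) ∨ p)), 0
2. ¬(¬q ∧ (¬q → q)), 0
3. ¬◇(◇(p → q) ∨ p), 0
4. ¬(◇(p → q) ∨ p), 0
5. ¬◇(p → q), 0
6. ¬p, 0
7. ¬(p → q), 0
8. p, 0
9. ¬q, 0
Accessibility: 0R0
Branch closes: p and ¬p both at 0.
Every branch of the negation's tableau closes; the branch above is one of them.

Valid in T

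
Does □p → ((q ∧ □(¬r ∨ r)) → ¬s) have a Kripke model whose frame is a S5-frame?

1. □p → ((q ∧ □(¬r ∨ r)) → ¬s), 0
2. (q ∧ □(¬r ∨ r)) → ¬s, 0   [→-rule on 1 (branches; this branch)]
3. ¬s, 0   [→-rule on 2 (branches; this branch)]
Accessibility: 0R0

Satisfiable (open branch found)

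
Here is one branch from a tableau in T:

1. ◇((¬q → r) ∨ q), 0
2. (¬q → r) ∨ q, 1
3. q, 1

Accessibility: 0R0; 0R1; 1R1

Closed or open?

Not closed

There is no literal clash: for every atom and world, at most one sign appears.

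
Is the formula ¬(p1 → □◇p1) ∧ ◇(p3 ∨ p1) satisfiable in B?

1. ¬(p1 → □◇p1) ∧ ◇(p3 ∨ p1), 0
2. ¬(p1 → □◇p1), 0
3. ◇(p3 ∨ p1), 0
4. p1, 0
5. ¬□◇p1, 0
6. p3 ∨ p1, 1
7. p1, 1
8. ¬◇p1, 2
9. ¬p1, 0
Accessibility: 0R0, 0R1, 0R2, 1R0, 1R1, 2R0, 2R2
Branch closes: p1 and ¬p1 both at 0.
Every branch closes; the branch above is one of them.

Unsatisfiable (every branch closes)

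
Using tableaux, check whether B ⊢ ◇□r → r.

Tableau for the negation ¬(◇□r → r):
1. ¬(◇□r → r), 0
2. ◇□r, 0
3. ¬r, 0
4. □r, 1
5. r, 0
Accessibility: 0R0, 0R1, 1R0, 1R1
Branch closes: r and ¬r both at 0.
All branches of the negation close; one closing branch shown above.

Yes, valid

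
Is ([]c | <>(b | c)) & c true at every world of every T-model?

No, not valid

Tableau for the negation ~(([]c | <>(b | c)) & c):
1. ~(([]c | <>(b | c)) & c), w0
2. ~c, w0
Accessibility: w0Rw0
The negation has an open branch (countermodel exists).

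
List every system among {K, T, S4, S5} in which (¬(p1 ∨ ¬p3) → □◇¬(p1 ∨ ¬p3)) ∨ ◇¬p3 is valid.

S5

S4-tableau for the negation ¬((¬(p1 ∨ ¬p3) → □◇¬(p1 ∨ ¬p3)) ∨ ◇¬p3):
1. ¬((¬(p1 ∨ ¬p3) → □◇¬(p1 ∨ ¬p3)) ∨ ◇¬p3), w0
2. ¬(¬(p1 ∨ ¬p3) → □◇¬(p1 ∨ ¬p3)), w0
3. ¬◇¬p3, w0
4. ¬(p1 ∨ ¬p3), w0
5. ¬□◇¬(p1 ∨ ¬p3), w0
6. ¬p1, w0
7. p3, w0
8. ¬◇¬(p1 ∨ ¬p3), w1
9. p3, w1
10. p1 ∨ ¬p3, w1
11. p1, w1
Accessibility: w0Rw0, w0Rw1, w1Rw1
Complete open branch: countermodel on an S4-frame, so not valid in S4, nor in K, T (the same frame is also a K-frame and a T-frame).
S5-tableau for the negation ¬((¬(p1 ∨ ¬p3) → □◇¬(p1 ∨ ¬p3)) ∨ ◇¬p3):
1. ¬((¬(p1 ∨ ¬p3) → □◇¬(p1 ∨ ¬p3)) ∨ ◇¬p3), w0
2. ¬(¬(p1 ∨ ¬p3) → □◇¬(p1 ∨ ¬p3)), w0
3. ¬◇¬p3, w0
4. ¬(p1 ∨ ¬p3), w0
5. ¬□◇¬(p1 ∨ ¬p3), w0
6. ¬p1, w0
7. p3, w0
8. ¬◇¬(p1 ∨ ¬p3), w1
9. p3, w1
10. p1 ∨ ¬p3, w0
11. p1 ∨ ¬p3, w1
12. ¬p3, w0
Accessibility: w0Rw0, w0Rw1, w1Rw0, w1Rw1
Branch closes: p3 and ¬p3 both at w0.
Every branch closes (one shown): valid in S5.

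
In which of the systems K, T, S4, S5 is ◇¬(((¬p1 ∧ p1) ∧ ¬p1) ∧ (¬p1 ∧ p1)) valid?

K-tableau for the negation ¬◇¬(((¬p1 ∧ p1) ∧ ¬p1) ∧ (¬p1 ∧ p1)):
1. ¬◇¬(((¬p1 ∧ p1) ∧ ¬p1) ∧ (¬p1 ∧ p1)), 0
Complete open branch: countermodel on a K-frame, so not valid in K.
T-tableau for the negation ¬◇¬(((¬p1 ∧ p1) ∧ ¬p1) ∧ (¬p1 ∧ p1)):
1. ¬◇¬(((¬p1 ∧ p1) ∧ ¬p1) ∧ (¬p1 ∧ p1)), 0
2. ((¬p1 ∧ p1) ∧ ¬p1) ∧ (¬p1 ∧ p1), 0
3. (¬p1 ∧ p1) ∧ ¬p1, 0
4. ¬p1 ∧ p1, 0
5. ¬p1, 0
6. p1, 0
Accessibility: 0R0
Branch closes: p1 and ¬p1 both at 0.
Every branch closes (one shown): valid in T, hence also in S4, S5 (every theorem of T is a theorem of S4 and S5).

T, S4, S5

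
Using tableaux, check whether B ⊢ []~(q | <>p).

Not valid

Tableau for the negation ~[]~(q | <>p):
1. ~[]~(q | <>p), 0
2. q | <>p, 1
3. <>p, 1
4. p, 2
Accessibility: 0R0, 0R1, 1R0, 1R1, 1R2, 2R1, 2R2
The negation has an open branch (countermodel exists).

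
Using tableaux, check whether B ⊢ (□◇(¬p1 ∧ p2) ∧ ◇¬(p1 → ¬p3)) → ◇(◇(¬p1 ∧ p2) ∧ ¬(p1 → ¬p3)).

Valid in B

Tableau for the negation ¬((□◇(¬p1 ∧ p2) ∧ ◇¬(p1 → ¬p3)) → ◇(◇(¬p1 ∧ p2) ∧ ¬(p1 → ¬p3))):
1. ¬((□◇(¬p1 ∧ p2) ∧ ◇¬(p1 → ¬p3)) → ◇(◇(¬p1 ∧ p2) ∧ ¬(p1 → ¬p3))), w0
2. □◇(¬p1 ∧ p2) ∧ ◇¬(p1 → ¬p3), w0
3. ¬◇(◇(¬p1 ∧ p2) ∧ ¬(p1 → ¬p3)), w0
4. □◇(¬p1 ∧ p2), w0
5. ◇¬(p1 → ¬p3), w0
6. ¬(◇(¬p1 ∧ p2) ∧ ¬(p1 → ¬p3)), w0
7. ◇(¬p1 ∧ p2), w0
8. p1 → ¬p3, w0
9. ¬p3, w0
10. ¬(p1 → ¬p3), w1
11. p1, w1
12. p3, w1
13. ¬(◇(¬p1 ∧ p2) ∧ ¬(p1 → ¬p3)), w1
14. ◇(¬p1 ∧ p2), w1
15. ¬◇(¬p1 ∧ p2), w1
16. ¬(¬p1 ∧ p2), w0
17. ¬(¬p1 ∧ p2), w1
18. ¬p2, w0
19. ¬p2, w1
20. ¬p1 ∧ p2, w2
21. ¬p1, w2
22. p2, w2
23. ¬(◇(¬p1 ∧ p2) ∧ ¬(p1 → ¬p3)), w2
24. ◇(¬p1 ∧ p2), w2
25. p1 → ¬p3, w2
26. ¬p3, w2
27. ¬p1 ∧ p2, w3
28. ¬p1, w3
29. p2, w3
30. ¬(¬p1 ∧ p2), w3
31. ¬p2, w3
Accessibility: w0Rw0, w0Rw1, w0Rw2, w1Rw0, w1Rw1, w1Rw3, w2Rw0, w2Rw2, w3Rw1, w3Rw3
Branch closes: p2 and ¬p2 both at w3.
All branches of the negation close; one closing branch shown above.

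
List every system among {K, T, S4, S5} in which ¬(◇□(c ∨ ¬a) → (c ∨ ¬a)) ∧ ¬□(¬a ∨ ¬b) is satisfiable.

S5-tableau for the formula:
1. ¬(◇□(c ∨ ¬a) → (c ∨ ¬a)) ∧ ¬□(¬a ∨ ¬b), 0
2. ¬(◇□(c ∨ ¬a) → (c ∨ ¬a)), 0   [∧-rule on 1]
3. ¬□(¬a ∨ ¬b), 0   [∧-rule on 1]
4. ◇□(c ∨ ¬a), 0   [¬→-rule on 2]
5. ¬(c ∨ ¬a), 0   [¬→-rule on 2]
6. ¬c, 0   [¬∨-rule on 5]
7. a, 0   [¬∨-rule on 5]
8. ¬(¬a ∨ ¬b), 1   [¬□-rule on 3: fresh world 1, 0R1]
9. a, 1   [¬∨-rule on 8]
10. b, 1   [¬∨-rule on 8]
11. □(c ∨ ¬a), 2   [◇-rule on 4: fresh world 2, 0R2]
12. c ∨ ¬a, 0   [□-rule on 11 via 2R0]
13. c ∨ ¬a, 1   [□-rule on 11 via 2R1]
14. c ∨ ¬a, 2   [□-rule on 11 via 2R2]
15. ¬a, 0   [∨-rule on 12 (branches; this branch)]
Accessibility: 0R0, 0R1, 0R2, 1R0, 1R1, 1R2, 2R0, 2R1, 2R2
Branch closes: a and ¬a both at 0.
Every branch closes (one shown): unsatisfiable in S5.
S4-tableau for the formula:
1. ¬(◇□(c ∨ ¬a) → (c ∨ ¬a)) ∧ ¬□(¬a ∨ ¬b), 0
2. ¬(◇□(c ∨ ¬a) → (c ∨ ¬a)), 0   [∧-rule on 1]
3. ¬□(¬a ∨ ¬b), 0   [∧-rule on 1]
4. ◇□(c ∨ ¬a), 0   [¬→-rule on 2]
5. ¬(c ∨ ¬a), 0   [¬→-rule on 2]
6. ¬c, 0   [¬∨-rule on 5]
7. a, 0   [¬∨-rule on 5]
8. ¬(¬a ∨ ¬b), 1   [¬□-rule on 3: fresh world 1, 0R1]
9. a, 1   [¬∨-rule on 8]
10. b, 1   [¬∨-rule on 8]
11. □(c ∨ ¬a), 2   [◇-rule on 4: fresh world 2, 0R2]
12. c ∨ ¬a, 2   [□-rule on 11 via 2R2]
13. ¬a, 2   [∨-rule on 12 (branches; this branch)]
Accessibility: 0R0, 0R1, 0R2, 1R1, 2R2
Complete open branch: satisfiable in S4, hence also in K, T (this S4-model is also a K-model and a T-model).

K, T, S4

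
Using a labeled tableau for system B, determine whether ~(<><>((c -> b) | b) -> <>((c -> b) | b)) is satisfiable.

Satisfiable (open branch found)

1. ~(<><>((c -> b) | b) -> <>((c -> b) | b)), 0
2. <><>((c -> b) | b), 0
3. ~<>((c -> b) | b), 0
4. ~((c -> b) | b), 0
5. ~(c -> b), 0
6. ~b, 0
7. c, 0
8. <>((c -> b) | b), 1
9. ~((c -> b) | b), 1
10. ~(c -> b), 1
11. ~b, 1
12. c, 1
13. (c -> b) | b, 2
14. b, 2
Accessibility: 0R0, 0R1, 1R0, 1R1, 1R2, 2R1, 2R2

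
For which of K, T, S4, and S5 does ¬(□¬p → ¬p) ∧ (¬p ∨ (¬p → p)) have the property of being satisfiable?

K

T-tableau for the formula:
1. ¬(□¬p → ¬p) ∧ (¬p ∨ (¬p → p)), 0
2. ¬(□¬p → ¬p), 0   [∧-rule on 1]
3. ¬p ∨ (¬p → p), 0   [∧-rule on 1]
4. □¬p, 0   [¬→-rule on 2]
5. p, 0   [¬→-rule on 2]
6. ¬p, 0   [□-rule on 4 via 0R0]
Accessibility: 0R0
Branch closes: p and ¬p both at 0.
Every branch closes (one shown): unsatisfiable in T, hence also in S4, S5 (every S4/S5-frame is a T-frame).
K-tableau for the formula:
1. ¬(□¬p → ¬p) ∧ (¬p ∨ (¬p → p)), 0
2. ¬(□¬p → ¬p), 0   [∧-rule on 1]
3. ¬p ∨ (¬p → p), 0   [∧-rule on 1]
4. □¬p, 0   [¬→-rule on 2]
5. p, 0   [¬→-rule on 2]
6. ¬p → p, 0   [∨-rule on 3 (branches; this branch)]
Complete open branch: satisfiable in K.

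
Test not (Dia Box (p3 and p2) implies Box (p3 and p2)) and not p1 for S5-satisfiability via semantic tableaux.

No, unsatisfiable

1. not (Dia Box (p3 and p2) implies Box (p3 and p2)) and not p1, u
2. not (Dia Box (p3 and p2) implies Box (p3 and p2)), u
3. not p1, u
4. Dia Box (p3 and p2), u
5. not Box (p3 and p2), u
6. Box (p3 and p2), v
7. p3 and p2, u
8. p3, u
9. p2, u
10. p3 and p2, v
11. p3, v
12. p2, v
13. not (p3 and p2), w
14. p3 and p2, w
15. p3, w
16. p2, w
17. not p2, w
Accessibility: uRu, uRv, uRw, vRu, vRv, vRw, wRu, wRv, wRw
Branch closes: p2 and not p2 both at w.
Every branch closes; the branch above is one of them.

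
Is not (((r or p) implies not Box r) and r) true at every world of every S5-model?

No, not valid

Tableau for the negation ((r or p) implies not Box r) and r:
1. ((r or p) implies not Box r) and r, w0
2. (r or p) implies not Box r, w0
3. r, w0
4. not Box r, w0
5. not r, w1
Accessibility: w0Rw0, w0Rw1, w1Rw0, w1Rw1
The negation has an open branch (countermodel exists).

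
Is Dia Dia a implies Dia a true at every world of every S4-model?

Yes, valid

Tableau for the negation not (Dia Dia a implies Dia a):
1. not (Dia Dia a implies Dia a), u
2. Dia Dia a, u
3. not Dia a, u
4. not a, u
5. Dia a, v
6. not a, v
7. a, w
8. not a, w
Accessibility: uRu, uRv, uRw, vRv, vRw, wRw
Branch closes: a and not a both at w.
All branches of the negation close; one closing branch shown above.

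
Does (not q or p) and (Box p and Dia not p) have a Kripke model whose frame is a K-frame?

Unsatisfiable (every branch closes)

1. (not q or p) and (Box p and Dia not p), w0
2. not q or p, w0
3. Box p and Dia not p, w0
4. Box p, w0
5. Dia not p, w0
6. p, w0
7. not p, w1
8. p, w1
Accessibility: w0Rw1
Branch closes: p and not p both at w1.
Every branch closes; the branch above is one of them.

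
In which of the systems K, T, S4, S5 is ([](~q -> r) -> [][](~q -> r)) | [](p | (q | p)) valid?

T-tableau for the negation ~(([](~q -> r) -> [][](~q -> r)) | [](p | (q | p))):
1. ~(([](~q -> r) -> [][](~q -> r)) | [](p | (q | p))), u
2. ~([](~q -> r) -> [][](~q -> r)), u   [~|-rule on 1]
3. ~[](p | (q | p)), u   [~|-rule on 1]
4. [](~q -> r), u   [~->-rule on 2]
5. ~[][](~q -> r), u   [~->-rule on 2]
6. ~q -> r, u   [[]-rule on 4 via uRu]
7. r, u   [->-rule on 6 (branches; this branch)]
8. ~(p | (q | p)), v   [~[]-rule on 3: fresh world v, uRv]
9. ~p, v   [~|-rule on 8]
10. ~(q | p), v   [~|-rule on 8]
11. ~q, v   [~|-rule on 10]
12. ~q -> r, v   [[]-rule on 4 via uRv]
13. r, v   [->-rule on 12 (branches; this branch)]
14. ~[](~q -> r), w   [~[]-rule on 5: fresh world w, uRw]
15. ~q -> r, w   [[]-rule on 4 via uRw]
16. r, w   [->-rule on 15 (branches; this branch)]
17. ~(~q -> r), x   [~[]-rule on 14: fresh world x, wRx]
18. ~q, x   [~->-rule on 17]
19. ~r, x   [~->-rule on 17]
Accessibility: uRu, uRv, uRw, vRv, wRw, wRx, xRx
Complete open branch: countermodel on a T-frame, so not valid in T, nor in K (the same frame is also a K-frame).
S4-tableau for the negation ~(([](~q -> r) -> [][](~q -> r)) | [](p | (q | p))):
1. ~(([](~q -> r) -> [][](~q -> r)) | [](p | (q | p))), u
2. ~([](~q -> r) -> [][](~q -> r)), u   [~|-rule on 1]
3. ~[](p | (q | p)), u   [~|-rule on 1]
4. [](~q -> r), u   [~->-rule on 2]
5. ~[][](~q -> r), u   [~->-rule on 2]
6. ~q -> r, u   [[]-rule on 4 via uRu]
7. r, u   [->-rule on 6 (branches; this branch)]
8. ~(p | (q | p)), v   [~[]-rule on 3: fresh world v, uRv]
9. ~p, v   [~|-rule on 8]
10. ~(q | p), v   [~|-rule on 8]
11. ~q, v   [~|-rule on 10]
12. ~q -> r, v   [[]-rule on 4 via uRv]
13. r, v   [->-rule on 12 (branches; this branch)]
14. ~[](~q -> r), w   [~[]-rule on 5: fresh world w, uRw]
15. ~q -> r, w   [[]-rule on 4 via uRw]
16. r, w   [->-rule on 15 (branches; this branch)]
17. ~(~q -> r), x   [~[]-rule on 14: fresh world x, wRx]
18. ~q, x   [~->-rule on 17]
19. ~r, x   [~->-rule on 17]
20. ~q -> r, x   [[]-rule on 4 via uRx]
21. r, x   [->-rule on 20 (branches; this branch)]
Accessibility: uRu, uRv, uRw, uRx, vRv, wRw, wRx, xRx
Branch closes: r and ~r both at x.
Every branch closes (one shown): valid in S4, hence also in S5 (every theorem of S4 is a theorem of S5).

S4, S5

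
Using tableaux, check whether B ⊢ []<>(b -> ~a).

No, not valid

Tableau for the negation ~[]<>(b -> ~a):
1. ~[]<>(b -> ~a), w0
2. ~<>(b -> ~a), w1   [~[]-rule on 1: fresh world w1, w0Rw1]
3. ~(b -> ~a), w0   [~<>-rule on 2 via w1Rw0]
4. b, w0   [~->-rule on 3]
5. a, w0   [~->-rule on 3]
6. ~(b -> ~a), w1   [~<>-rule on 2 via w1Rw1]
7. b, w1   [~->-rule on 6]
8. a, w1   [~->-rule on 6]
Accessibility: w0Rw0, w0Rw1, w1Rw0, w1Rw1
The negation has an open branch (countermodel exists).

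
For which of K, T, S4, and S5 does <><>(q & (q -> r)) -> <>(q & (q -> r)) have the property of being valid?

S4, S5

S4-tableau for the negation ~(<><>(q & (q -> r)) -> <>(q & (q -> r))):
1. ~(<><>(q & (q -> r)) -> <>(q & (q -> r))), u
2. <><>(q & (q -> r)), u
3. ~<>(q & (q -> r)), u
4. ~(q & (q -> r)), u
5. ~(q -> r), u
6. q, u
7. ~r, u
8. <>(q & (q -> r)), v
9. ~(q & (q -> r)), v
10. ~(q -> r), v
11. q, v
12. ~r, v
13. q & (q -> r), w
14. q, w
15. q -> r, w
16. ~(q & (q -> r)), w
17. r, w
18. ~(q -> r), w
19. ~r, w
Accessibility: uRu, uRv, uRw, vRv, vRw, wRw
Branch closes: r and ~r both at w.
Every branch closes (one shown): valid in S4, hence also in S5 (every theorem of S4 is a theorem of S5).
T-tableau for the negation ~(<><>(q & (q -> r)) -> <>(q & (q -> r))):
1. ~(<><>(q & (q -> r)) -> <>(q & (q -> r))), u
2. <><>(q & (q -> r)), u
3. ~<>(q & (q -> r)), u
4. ~(q & (q -> r)), u
5. ~(q -> r), u
6. q, u
7. ~r, u
8. <>(q & (q -> r)), v
9. ~(q & (q -> r)), v
10. ~(q -> r), v
11. q, v
12. ~r, v
13. q & (q -> r), w
14. q, w
15. q -> r, w
16. r, w
Accessibility: uRu, uRv, vRv, vRw, wRw
Complete open branch: countermodel on a T-frame, so not valid in T, nor in K (the same frame is also a K-frame).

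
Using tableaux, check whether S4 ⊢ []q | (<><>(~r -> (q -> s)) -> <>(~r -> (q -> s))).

Valid in S4

Tableau for the negation ~([]q | (<><>(~r -> (q -> s)) -> <>(~r -> (q -> s)))):
1. ~([]q | (<><>(~r -> (q -> s)) -> <>(~r -> (q -> s)))), u
2. ~[]q, u
3. ~(<><>(~r -> (q -> s)) -> <>(~r -> (q -> s))), u
4. <><>(~r -> (q -> s)), u
5. ~<>(~r -> (q -> s)), u
6. ~(~r -> (q -> s)), u
7. ~r, u
8. ~(q -> s), u
9. q, u
10. ~s, u
11. ~q, v
12. ~(~r -> (q -> s)), v
13. ~r, v
14. ~(q -> s), v
15. q, v
16. ~s, v
Accessibility: uRu, uRv, vRv
Branch closes: q and ~q both at v.
Every branch of the negation's tableau closes; the branch above is one of them.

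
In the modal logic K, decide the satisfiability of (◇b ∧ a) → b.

Yes, satisfiable

1. (◇b ∧ a) → b, w0
2. b, w0   [→-rule on 1 (branches; this branch)]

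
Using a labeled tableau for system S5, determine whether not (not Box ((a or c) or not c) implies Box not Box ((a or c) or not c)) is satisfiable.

1. not (not Box ((a or c) or not c) implies Box not Box ((a or c) or not c)), u
2. not Box ((a or c) or not c), u
3. not Box not Box ((a or c) or not c), u
4. not ((a or c) or not c), v
5. not (a or c), v
6. c, v
7. not a, v
8. not c, v
Accessibility: uRu, uRv, vRu, vRv
Branch closes: c and not c both at v.
All branches of the tableau close; one closing branch shown above.

Unsatisfiable (every branch closes)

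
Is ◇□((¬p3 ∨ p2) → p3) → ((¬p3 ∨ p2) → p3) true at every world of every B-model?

Valid

Tableau for the negation ¬(◇□((¬p3 ∨ p2) → p3) → ((¬p3 ∨ p2) → p3)):
1. ¬(◇□((¬p3 ∨ p2) → p3) → ((¬p3 ∨ p2) → p3)), w0
2. ◇□((¬p3 ∨ p2) → p3), w0
3. ¬((¬p3 ∨ p2) → p3), w0
4. ¬p3 ∨ p2, w0
5. ¬p3, w0
6. p2, w0
7. □((¬p3 ∨ p2) → p3), w1
8. (¬p3 ∨ p2) → p3, w0
9. (¬p3 ∨ p2) → p3, w1
10. ¬(¬p3 ∨ p2), w0
11. p3, w0
12. ¬p2, w0
Accessibility: w0Rw0, w0Rw1, w1Rw0, w1Rw1
Branch closes: p3 and ¬p3 both at w0.
Every branch of the negation's tableau closes; the branch above is one of them.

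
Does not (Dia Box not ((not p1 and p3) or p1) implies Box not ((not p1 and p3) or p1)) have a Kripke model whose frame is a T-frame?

Satisfiable (open branch found)

1. not (Dia Box not ((not p1 and p3) or p1) implies Box not ((not p1 and p3) or p1)), 0
2. Dia Box not ((not p1 and p3) or p1), 0
3. not Box not ((not p1 and p3) or p1), 0
4. Box not ((not p1 and p3) or p1), 1
5. not ((not p1 and p3) or p1), 1
6. not (not p1 and p3), 1
7. not p1, 1
8. not p3, 1
9. (not p1 and p3) or p1, 2
10. p1, 2
Accessibility: 0R0, 0R1, 0R2, 1R1, 2R2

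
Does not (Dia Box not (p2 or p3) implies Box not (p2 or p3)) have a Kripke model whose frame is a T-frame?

Satisfiable

1. not (Dia Box not (p2 or p3) implies Box not (p2 or p3)), w0
2. Dia Box not (p2 or p3), w0
3. not Box not (p2 or p3), w0
4. Box not (p2 or p3), w1
5. not (p2 or p3), w1
6. not p2, w1
7. not p3, w1
8. p2 or p3, w2
9. p3, w2
Accessibility: w0Rw0, w0Rw1, w0Rw2, w1Rw1, w2Rw2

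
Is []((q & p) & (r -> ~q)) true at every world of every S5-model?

Not valid

Tableau for the negation ~[]((q & p) & (r -> ~q)):
1. ~[]((q & p) & (r -> ~q)), 0
2. ~((q & p) & (r -> ~q)), 1
3. ~(r -> ~q), 1
4. r, 1
5. q, 1
Accessibility: 0R0, 0R1, 1R0, 1R1
The negation has an open branch (countermodel exists).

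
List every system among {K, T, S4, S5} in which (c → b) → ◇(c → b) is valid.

T, S4, S5

K-tableau for the negation ¬((c → b) → ◇(c → b)):
1. ¬((c → b) → ◇(c → b)), 0
2. c → b, 0   [¬→-rule on 1]
3. ¬◇(c → b), 0   [¬→-rule on 1]
4. b, 0   [→-rule on 2 (branches; this branch)]
Complete open branch: countermodel on a K-frame, so not valid in K.
T-tableau for the negation ¬((c → b) → ◇(c → b)):
1. ¬((c → b) → ◇(c → b)), 0
2. c → b, 0   [¬→-rule on 1]
3. ¬◇(c → b), 0   [¬→-rule on 1]
4. ¬(c → b), 0   [¬◇-rule on 3 via 0R0]
5. c, 0   [¬→-rule on 4]
6. ¬b, 0   [¬→-rule on 4]
7. b, 0   [→-rule on 2 (branches; this branch)]
Accessibility: 0R0
Branch closes: b and ¬b both at 0.
Every branch closes (one shown): valid in T, hence also in S4, S5 (every theorem of T is a theorem of S4 and S5).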